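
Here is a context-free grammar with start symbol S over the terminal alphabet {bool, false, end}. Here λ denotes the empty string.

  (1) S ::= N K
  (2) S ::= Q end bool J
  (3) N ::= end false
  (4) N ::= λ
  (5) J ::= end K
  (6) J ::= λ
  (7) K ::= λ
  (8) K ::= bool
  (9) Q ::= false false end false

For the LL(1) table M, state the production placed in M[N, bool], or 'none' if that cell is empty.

N ::= λ

FIRST(N) = {λ, end}
FIRST(J) = {λ, end}
FIRST(K) = {λ, bool}
FIRST(Q) = {false}
FIRST(S) = {λ, bool, end, false}  (via N K, Q end bool J)
FOLLOW(S) includes $ since S is the start symbol.
FOLLOW(S): S appears on no right-hand side. Thus FOLLOW(S) = {$}.
FOLLOW(N): in S::=N K, N is followed by K with FIRST {λ, bool}; in S::=N K, the suffix after N is nullable, so FOLLOW(N) ⊇ FOLLOW(S) = {$}. Thus FOLLOW(N) = {$, bool}.
For N ::= end false: FIRST(end false) = {end}, so it goes in M[N, t] for t ∈ {end}.
For N ::= λ: FIRST(λ) = {λ}, so it goes in M[N, t] for t ∈ {}; since λ ∈ FIRST, also for every t ∈ FOLLOW(N) = {$, bool}.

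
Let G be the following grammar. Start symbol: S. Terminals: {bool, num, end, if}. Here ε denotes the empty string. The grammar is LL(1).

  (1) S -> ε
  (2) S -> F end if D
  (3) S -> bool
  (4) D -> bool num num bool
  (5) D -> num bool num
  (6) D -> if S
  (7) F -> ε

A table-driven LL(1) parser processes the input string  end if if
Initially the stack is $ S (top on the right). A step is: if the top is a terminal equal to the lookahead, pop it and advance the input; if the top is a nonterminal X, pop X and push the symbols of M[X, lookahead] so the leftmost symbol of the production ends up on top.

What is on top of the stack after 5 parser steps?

if

step 1: stack=$ S  input=end if if $  — expand S -> F end if D
step 2: stack=$ D if end F  input=end if if $  — expand F -> ε
step 3: stack=$ D if end  input=end if if $  — match end
step 4: stack=$ D if  input=if if $  — match if
step 5: stack=$ D  input=if $  — expand D -> if S
Stack after step 5: $ S if (top = if).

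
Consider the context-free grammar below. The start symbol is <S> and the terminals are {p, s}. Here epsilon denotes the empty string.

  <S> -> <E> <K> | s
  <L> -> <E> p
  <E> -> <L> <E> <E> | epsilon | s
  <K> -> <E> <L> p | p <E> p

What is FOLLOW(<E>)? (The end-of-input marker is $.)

FIRST(<S>) = {p, s}  (via <E> <K>)
FIRST(<L>) = {p, s}  (via <E> p)
FIRST(<E>) = {epsilon, p, s}  (via <L> <E> <E>)
FIRST(<K>) = {p, s}  (via <E> <L> p)
FOLLOW(<S>) includes $ since <S> is the start symbol.
FOLLOW(<S>): <S> appears on no right-hand side. Thus FOLLOW(<S>) = {$}.
FOLLOW(<E>): in <S>-><E> <K>, <E> is followed by <K> with FIRST {p, s}; in <L>-><E> p, <E> is followed by p with FIRST {p}; in <E>-><L> <E> <E> (occurrence 1), <E> is followed by <E> with FIRST {epsilon, p, s}; in <E>-><L> <E> <E> (occurrence 1), the suffix after <E> is nullable (adds nothing new); in <E>-><L> <E> <E> (occurrence 2), the suffix after <E> is empty (adds nothing new); in <K>-><E> <L> p, <E> is followed by <L> p with FIRST {p, s}; in <K>->p <E> p, <E> is followed by p with FIRST {p}. Thus FOLLOW(<E>) = {p, s}.
FOLLOW(<L>): in <E>-><L> <E> <E>, <L> is followed by <E> <E> with FIRST {epsilon, p, s}; in <E>-><L> <E> <E>, the suffix after <L> is nullable, so FOLLOW(<L>) ⊇ FOLLOW(<E>) = {p, s}; in <K>-><E> <L> p, <L> is followed by p with FIRST {p}. Thus FOLLOW(<L>) = {p, s}.
FOLLOW(<K>): in <S>-><E> <K>, the suffix after <K> is empty, so FOLLOW(<K>) ⊇ FOLLOW(<S>) = {$}. Thus FOLLOW(<K>) = {$}.

{p, s}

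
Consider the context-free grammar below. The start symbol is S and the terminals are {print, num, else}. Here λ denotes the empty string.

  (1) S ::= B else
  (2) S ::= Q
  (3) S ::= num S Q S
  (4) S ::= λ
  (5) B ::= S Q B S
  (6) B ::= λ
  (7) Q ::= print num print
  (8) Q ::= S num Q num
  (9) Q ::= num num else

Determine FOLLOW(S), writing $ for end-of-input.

FIRST(S): from S::=B else we get {else, num, print}; from S::=Q we get {else, num, print}; from S::=num S Q S we get {num}; from S::=λ we get {λ}. So FIRST(S) = {λ, else, num, print}.
FIRST(Q): from Q::=print num print we get {print}; from Q::=S num Q num we get {else, num, print}; from Q::=num num else we get {num}. So FIRST(Q) = {else, num, print}.
FIRST(B): from B::=S Q B S we get {else, num, print}; from B::=λ we get {λ}. So FIRST(B) = {λ, else, num, print}.
FOLLOW(S) includes $ since S is the start symbol.
FOLLOW(B): in S::=B else, B is followed by else with FIRST {else}; in B::=S Q B S, B is followed by S with FIRST {λ, else, num, print}; in B::=S Q B S, the suffix after B is nullable (adds nothing new). Thus FOLLOW(B) = {else, num, print}.
FOLLOW(S): in S::=num S Q S (occurrence 1), S is followed by Q S with FIRST {else, num, print}; in S::=num S Q S (occurrence 2), the suffix after S is empty (adds nothing new); in B::=S Q B S (occurrence 1), S is followed by Q B S with FIRST {else, num, print}; in B::=S Q B S (occurrence 2), the suffix after S is empty, so FOLLOW(S) ⊇ FOLLOW(B) = {else, num, print}; in Q::=S num Q num, S is followed by num Q num with FIRST {num}. Thus FOLLOW(S) = {$, else, num, print}.
FOLLOW(Q): in S::=Q, the suffix after Q is empty, so FOLLOW(Q) ⊇ FOLLOW(S) = {$, else, num, print}; in S::=num S Q S, Q is followed by S with FIRST {λ, else, num, print}; in S::=num S Q S, the suffix after Q is nullable, so FOLLOW(Q) ⊇ FOLLOW(S) = {$, else, num, print}; in B::=S Q B S, Q is followed by B S with FIRST {λ, else, num, print}; in B::=S Q B S, the suffix after Q is nullable, so FOLLOW(Q) ⊇ FOLLOW(B) = {else, num, print}; in Q::=S num Q num, Q is followed by num with FIRST {num}. Thus FOLLOW(Q) = {$, else, num, print}.

{$, else, num, print}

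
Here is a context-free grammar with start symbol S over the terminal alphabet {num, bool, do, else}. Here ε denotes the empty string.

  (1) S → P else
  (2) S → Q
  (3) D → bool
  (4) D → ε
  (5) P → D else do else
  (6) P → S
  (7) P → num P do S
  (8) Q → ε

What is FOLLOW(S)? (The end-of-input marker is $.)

{$, do, else}

FIRST(D): from D→bool we get {bool}; from D→ε we get {ε}. So FIRST(D) = {ε, bool}.
FIRST(Q): from Q→ε we get {ε}. So FIRST(Q) = {ε}.
FIRST(S): from S→P else we get {bool, else, num}; from S→Q we get {ε}. So FIRST(S) = {ε, bool, else, num}.
FIRST(P): from P→D else do else we get {bool, else}; from P→S we get {ε, bool, else, num}; from P→num P do S we get {num}. So FIRST(P) = {ε, bool, else, num}.
FOLLOW(S) includes $ since S is the start symbol.
FOLLOW(D): in P→D else do else, D is followed by else do else with FIRST {else}. Thus FOLLOW(D) = {else}.
FOLLOW(P): in S→P else, P is followed by else with FIRST {else}; in P→num P do S, P is followed by do S with FIRST {do}. Thus FOLLOW(P) = {do, else}.
FOLLOW(S): in P→S, the suffix after S is empty, so FOLLOW(S) ⊇ FOLLOW(P) = {do, else}; in P→num P do S, the suffix after S is empty, so FOLLOW(S) ⊇ FOLLOW(P) = {do, else}. Thus FOLLOW(S) = {$, do, else}.
FOLLOW(Q): in S→Q, the suffix after Q is empty, so FOLLOW(Q) ⊇ FOLLOW(S) = {$, do, else}. Thus FOLLOW(Q) = {$, do, else}.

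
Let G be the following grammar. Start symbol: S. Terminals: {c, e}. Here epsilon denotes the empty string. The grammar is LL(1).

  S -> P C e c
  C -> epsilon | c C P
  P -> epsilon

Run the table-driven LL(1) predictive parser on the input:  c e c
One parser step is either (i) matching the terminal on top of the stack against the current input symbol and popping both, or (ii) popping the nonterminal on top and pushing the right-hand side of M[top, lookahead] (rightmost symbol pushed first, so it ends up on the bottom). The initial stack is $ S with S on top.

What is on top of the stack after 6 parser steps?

e

     Stack        Input    Action
  1  $ S          c e c $  expand S -> P C e c
  2  $ c e C P    c e c $  expand P -> epsilon
  3  $ c e C      c e c $  expand C -> c C P
  4  $ c e P C c  c e c $  match c
  5  $ c e P C    e c $    expand C -> epsilon
  6  $ c e P      e c $    expand P -> epsilon
Stack after step 6: $ c e (top = e).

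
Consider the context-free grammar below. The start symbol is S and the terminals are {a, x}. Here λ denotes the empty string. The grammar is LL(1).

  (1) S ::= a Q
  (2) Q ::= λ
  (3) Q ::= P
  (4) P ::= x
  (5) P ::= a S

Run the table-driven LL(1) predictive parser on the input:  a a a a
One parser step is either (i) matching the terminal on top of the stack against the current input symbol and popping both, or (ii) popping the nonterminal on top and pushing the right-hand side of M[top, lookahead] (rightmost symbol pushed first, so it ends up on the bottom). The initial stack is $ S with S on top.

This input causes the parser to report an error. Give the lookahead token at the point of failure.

$

step 1: stack=$ S  input=a a a a $  — expand S ::= a Q
step 2: stack=$ Q a  input=a a a a $  — match a
step 3: stack=$ Q  input=a a a $  — expand Q ::= P
step 4: stack=$ P  input=a a a $  — expand P ::= a S
step 5: stack=$ S a  input=a a a $  — match a
step 6: stack=$ S  input=a a $  — expand S ::= a Q
step 7: stack=$ Q a  input=a a $  — match a
step 8: stack=$ Q  input=a $  — expand Q ::= P
step 9: stack=$ P  input=a $  — expand P ::= a S
step 10: stack=$ S a  input=a $  — match a
step 11: stack=$ S  input=$  — error: M[S, $] is empty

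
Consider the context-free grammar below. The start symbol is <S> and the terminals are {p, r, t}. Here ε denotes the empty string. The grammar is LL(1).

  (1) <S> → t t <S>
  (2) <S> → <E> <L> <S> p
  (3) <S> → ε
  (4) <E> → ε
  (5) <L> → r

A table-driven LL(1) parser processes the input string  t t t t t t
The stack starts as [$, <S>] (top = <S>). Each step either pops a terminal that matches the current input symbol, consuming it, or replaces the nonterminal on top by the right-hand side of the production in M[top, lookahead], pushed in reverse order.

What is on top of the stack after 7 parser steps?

step 1: stack=$ <S>  input=t t t t t t $  — expand <S> → t t <S>
step 2: stack=$ <S> t t  input=t t t t t t $  — match t
step 3: stack=$ <S> t  input=t t t t t $  — match t
step 4: stack=$ <S>  input=t t t t $  — expand <S> → t t <S>
step 5: stack=$ <S> t t  input=t t t t $  — match t
step 6: stack=$ <S> t  input=t t t $  — match t
step 7: stack=$ <S>  input=t t $  — expand <S> → t t <S>
Stack after step 7: $ <S> t t (top = t).

t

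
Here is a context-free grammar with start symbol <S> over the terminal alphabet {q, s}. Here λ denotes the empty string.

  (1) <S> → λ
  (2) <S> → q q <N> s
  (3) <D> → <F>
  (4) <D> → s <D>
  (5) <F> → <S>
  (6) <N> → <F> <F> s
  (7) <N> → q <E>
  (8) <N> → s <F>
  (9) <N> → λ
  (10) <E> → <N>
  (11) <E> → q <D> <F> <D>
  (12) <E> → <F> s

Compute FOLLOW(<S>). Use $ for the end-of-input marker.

{$, q, s}

FIRST(<S>): from <S>→λ we get {λ}; from <S>→q q <N> s we get {q}. So FIRST(<S>) = {λ, q}.
FIRST(<F>): from <F>→<S> we get {λ, q}. So FIRST(<F>) = {λ, q}.
FIRST(<D>): from <D>→<F> we get {λ, q}; from <D>→s <D> we get {s}. So FIRST(<D>) = {λ, q, s}.
FIRST(<N>): from <N>→<F> <F> s we get {q, s}; from <N>→q <E> we get {q}; from <N>→s <F> we get {s}; from <N>→λ we get {λ}. So FIRST(<N>) = {λ, q, s}.
FIRST(<E>): from <E>→<N> we get {λ, q, s}; from <E>→q <D> <F> <D> we get {q}; from <E>→<F> s we get {q, s}. So FIRST(<E>) = {λ, q, s}.
FOLLOW(<S>) includes $ since <S> is the start symbol.
FOLLOW(<S>): in <F>→<S>, the suffix after <S> is empty, so FOLLOW(<S>) ⊇ FOLLOW(<F>) = {q, s}. Thus FOLLOW(<S>) = {$, q, s}.
FOLLOW(<D>): in <D>→s <D>, the suffix after <D> is empty (adds nothing new); in <E>→q <D> <F> <D> (occurrence 1), <D> is followed by <F> <D> with FIRST {λ, q, s}; in <E>→q <D> <F> <D> (occurrence 1), the suffix after <D> is nullable, so FOLLOW(<D>) ⊇ FOLLOW(<E>) = {s}; in <E>→q <D> <F> <D> (occurrence 2), the suffix after <D> is empty, so FOLLOW(<D>) ⊇ FOLLOW(<E>) = {s}. Thus FOLLOW(<D>) = {q, s}.
FOLLOW(<F>): in <D>→<F>, the suffix after <F> is empty, so FOLLOW(<F>) ⊇ FOLLOW(<D>) = {q, s}; in <N>→<F> <F> s (occurrence 1), <F> is followed by <F> s with FIRST {q, s}; in <N>→<F> <F> s (occurrence 2), <F> is followed by s with FIRST {s}; in <N>→s <F>, the suffix after <F> is empty, so FOLLOW(<F>) ⊇ FOLLOW(<N>) = {s}; in <E>→q <D> <F> <D>, <F> is followed by <D> with FIRST {λ, q, s}; in <E>→q <D> <F> <D>, the suffix after <F> is nullable, so FOLLOW(<F>) ⊇ FOLLOW(<E>) = {s}; in <E>→<F> s, <F> is followed by s with FIRST {s}. Thus FOLLOW(<F>) = {q, s}.
FOLLOW(<N>): in <S>→q q <N> s, <N> is followed by s with FIRST {s}; in <E>→<N>, the suffix after <N> is empty, so FOLLOW(<N>) ⊇ FOLLOW(<E>) = {s}. Thus FOLLOW(<N>) = {s}.
FOLLOW(<E>): in <N>→q <E>, the suffix after <E> is empty, so FOLLOW(<E>) ⊇ FOLLOW(<N>) = {s}. Thus FOLLOW(<E>) = {s}.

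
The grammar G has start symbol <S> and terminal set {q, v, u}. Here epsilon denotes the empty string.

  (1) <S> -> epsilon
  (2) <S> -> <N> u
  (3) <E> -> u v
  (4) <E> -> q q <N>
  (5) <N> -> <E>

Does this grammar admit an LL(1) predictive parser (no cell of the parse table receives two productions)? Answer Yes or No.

FIRST(<S>) = {epsilon, q, u}
FIRST(<E>) = {q, u}
FIRST(<N>) = {q, u}
FOLLOW(<S>) = {$}
FOLLOW(<E>) = {u}
FOLLOW(<N>) = {u}
Each cell of M receives at most one production.

Yes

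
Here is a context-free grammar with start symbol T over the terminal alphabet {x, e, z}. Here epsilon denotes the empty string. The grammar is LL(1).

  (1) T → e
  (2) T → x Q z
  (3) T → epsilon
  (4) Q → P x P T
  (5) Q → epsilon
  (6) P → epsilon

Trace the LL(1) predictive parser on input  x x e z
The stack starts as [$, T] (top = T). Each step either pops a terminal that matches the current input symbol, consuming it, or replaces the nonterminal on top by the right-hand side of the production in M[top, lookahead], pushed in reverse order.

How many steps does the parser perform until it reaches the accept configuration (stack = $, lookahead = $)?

     Stack        Input      Action
  1  $ T          x x e z $  expand T → x Q z
  2  $ z Q x      x x e z $  match x
  3  $ z Q        x e z $    expand Q → P x P T
  4  $ z T P x P  x e z $    expand P → epsilon
  5  $ z T P x    x e z $    match x
  6  $ z T P      e z $      expand P → epsilon
  7  $ z T        e z $      expand T → e
  8  $ z e        e z $      match e
  9  $ z          z $        match z
Accept reached after 9 steps.

9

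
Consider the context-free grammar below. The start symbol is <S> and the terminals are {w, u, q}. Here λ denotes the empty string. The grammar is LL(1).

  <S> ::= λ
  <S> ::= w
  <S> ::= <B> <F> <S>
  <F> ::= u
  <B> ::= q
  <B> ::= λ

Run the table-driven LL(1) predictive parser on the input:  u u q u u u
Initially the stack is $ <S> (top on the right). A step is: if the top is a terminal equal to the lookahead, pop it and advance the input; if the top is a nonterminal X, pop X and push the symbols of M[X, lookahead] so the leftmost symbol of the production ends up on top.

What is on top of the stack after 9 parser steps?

<B>

     Stack          Input          Action
  1  $ <S>          u u q u u u $  expand <S> ::= <B> <F> <S>
  2  $ <S> <F> <B>  u u q u u u $  expand <B> ::= λ
  3  $ <S> <F>      u u q u u u $  expand <F> ::= u
  4  $ <S> u        u u q u u u $  match u
  5  $ <S>          u q u u u $    expand <S> ::= <B> <F> <S>
  6  $ <S> <F> <B>  u q u u u $    expand <B> ::= λ
  7  $ <S> <F>      u q u u u $    expand <F> ::= u
  8  $ <S> u        u q u u u $    match u
  9  $ <S>          q u u u $      expand <S> ::= <B> <F> <S>
Stack after step 9: $ <S> <F> <B> (top = <B>).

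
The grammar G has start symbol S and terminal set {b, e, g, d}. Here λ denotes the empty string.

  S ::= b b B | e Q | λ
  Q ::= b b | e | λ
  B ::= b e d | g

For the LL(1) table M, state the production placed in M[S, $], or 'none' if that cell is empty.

FIRST(S) = {λ, b, e}
FIRST(Q) = {λ, b, e}
FIRST(B) = {b, g}
FOLLOW(S) includes $ since S is the start symbol.
FOLLOW(S): S appears on no right-hand side. Thus FOLLOW(S) = {$}.
For S ::= b b B: FIRST(b b B) = {b}, so it goes in M[S, t] for t ∈ {b}.
For S ::= e Q: FIRST(e Q) = {e}, so it goes in M[S, t] for t ∈ {e}.
For S ::= λ: FIRST(λ) = {λ}, so it goes in M[S, t] for t ∈ {}; since λ ∈ FIRST, also for every t ∈ FOLLOW(S) = {$}.

S ::= λ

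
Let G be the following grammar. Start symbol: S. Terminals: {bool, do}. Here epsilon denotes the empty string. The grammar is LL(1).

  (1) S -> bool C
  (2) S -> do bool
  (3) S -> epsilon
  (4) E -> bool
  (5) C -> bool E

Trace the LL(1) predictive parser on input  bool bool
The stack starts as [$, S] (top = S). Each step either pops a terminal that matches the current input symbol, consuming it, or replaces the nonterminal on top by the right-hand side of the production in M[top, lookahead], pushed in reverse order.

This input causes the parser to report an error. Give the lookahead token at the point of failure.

step 1: stack=$ S  input=bool bool $  — expand S -> bool C
step 2: stack=$ C bool  input=bool bool $  — match bool
step 3: stack=$ C  input=bool $  — expand C -> bool E
step 4: stack=$ E bool  input=bool $  — match bool
step 5: stack=$ E  input=$  — error: M[E, $] is empty

$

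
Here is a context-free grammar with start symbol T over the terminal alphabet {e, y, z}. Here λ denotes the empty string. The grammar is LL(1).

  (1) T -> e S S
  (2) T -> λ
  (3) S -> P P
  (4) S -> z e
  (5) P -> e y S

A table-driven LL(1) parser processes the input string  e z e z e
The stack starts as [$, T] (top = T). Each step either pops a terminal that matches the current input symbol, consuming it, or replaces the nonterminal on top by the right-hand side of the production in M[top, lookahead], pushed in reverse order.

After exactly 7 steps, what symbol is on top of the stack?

step 1: stack=$ T  input=e z e z e $  — expand T -> e S S
step 2: stack=$ S S e  input=e z e z e $  — match e
step 3: stack=$ S S  input=z e z e $  — expand S -> z e
step 4: stack=$ S e z  input=z e z e $  — match z
step 5: stack=$ S e  input=e z e $  — match e
step 6: stack=$ S  input=z e $  — expand S -> z e
step 7: stack=$ e z  input=z e $  — match z
Stack after step 7: $ e (top = e).

e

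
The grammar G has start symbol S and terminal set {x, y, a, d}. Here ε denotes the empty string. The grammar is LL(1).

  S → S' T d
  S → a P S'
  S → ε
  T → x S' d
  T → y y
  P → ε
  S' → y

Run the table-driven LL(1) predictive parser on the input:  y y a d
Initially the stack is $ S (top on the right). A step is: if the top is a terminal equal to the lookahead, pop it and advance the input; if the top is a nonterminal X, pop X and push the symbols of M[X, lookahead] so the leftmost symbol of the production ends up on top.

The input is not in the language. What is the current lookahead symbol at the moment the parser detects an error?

a

     Stack     Input      Action
  1  $ S       y y a d $  expand S → S' T d
  2  $ d T S'  y y a d $  expand S' → y
  3  $ d T y   y y a d $  match y
  4  $ d T     y a d $    expand T → y y
  5  $ d y y   y a d $    match y
  6  $ d y     a d $      error: top is terminal y but lookahead is a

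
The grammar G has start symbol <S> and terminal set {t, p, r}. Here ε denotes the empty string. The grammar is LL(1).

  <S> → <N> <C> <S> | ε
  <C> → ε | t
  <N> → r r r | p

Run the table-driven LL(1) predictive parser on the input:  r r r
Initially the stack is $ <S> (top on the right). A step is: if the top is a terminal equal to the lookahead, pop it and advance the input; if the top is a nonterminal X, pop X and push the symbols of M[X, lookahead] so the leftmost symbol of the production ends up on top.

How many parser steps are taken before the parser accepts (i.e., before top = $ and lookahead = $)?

     Stack            Input    Action
  1  $ <S>            r r r $  expand <S> → <N> <C> <S>
  2  $ <S> <C> <N>    r r r $  expand <N> → r r r
  3  $ <S> <C> r r r  r r r $  match r
  4  $ <S> <C> r r    r r $    match r
  5  $ <S> <C> r      r $      match r
  6  $ <S> <C>        $        expand <C> → ε
  7  $ <S>            $        expand <S> → ε
Accept reached after 7 steps.

7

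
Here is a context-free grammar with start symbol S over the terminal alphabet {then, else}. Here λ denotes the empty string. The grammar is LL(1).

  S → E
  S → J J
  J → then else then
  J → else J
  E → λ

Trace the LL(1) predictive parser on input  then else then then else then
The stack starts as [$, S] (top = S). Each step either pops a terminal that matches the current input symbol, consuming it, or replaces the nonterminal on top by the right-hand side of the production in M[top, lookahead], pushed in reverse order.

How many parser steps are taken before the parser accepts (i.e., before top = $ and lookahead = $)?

9

step 1: stack=$ S  input=then else then then else then $  — expand S → J J
step 2: stack=$ J J  input=then else then then else then $  — expand J → then else then
step 3: stack=$ J then else then  input=then else then then else then $  — match then
step 4: stack=$ J then else  input=else then then else then $  — match else
step 5: stack=$ J then  input=then then else then $  — match then
step 6: stack=$ J  input=then else then $  — expand J → then else then
step 7: stack=$ then else then  input=then else then $  — match then
step 8: stack=$ then else  input=else then $  — match else
step 9: stack=$ then  input=then $  — match then
Accept reached after 9 steps.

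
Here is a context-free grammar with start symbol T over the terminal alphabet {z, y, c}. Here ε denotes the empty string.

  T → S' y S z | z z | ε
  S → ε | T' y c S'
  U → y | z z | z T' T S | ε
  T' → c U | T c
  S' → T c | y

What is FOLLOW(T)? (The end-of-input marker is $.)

FIRST(U) = {ε, y, z}
FIRST(T) = {ε, c, y, z}  (via S' y S z)
FIRST(T') = {c, y, z}  (via T c)
FIRST(S') = {c, y, z}  (via T c)
FIRST(S) = {ε, c, y, z}  (via T' y c S')
FOLLOW(T) includes $ since T is the start symbol.
FOLLOW(T): in U→z T' T S, T is followed by S with FIRST {ε, c, y, z}; in U→z T' T S, the suffix after T is nullable, so FOLLOW(T) ⊇ FOLLOW(U) = {c, y, z}; in T'→T c, T is followed by c with FIRST {c}; in S'→T c, T is followed by c with FIRST {c}. Thus FOLLOW(T) = {$, c, y, z}.
FOLLOW(S): in T→S' y S z, S is followed by z with FIRST {z}; in U→z T' T S, the suffix after S is empty, so FOLLOW(S) ⊇ FOLLOW(U) = {c, y, z}. Thus FOLLOW(S) = {c, y, z}.
FOLLOW(S'): in T→S' y S z, S' is followed by y S z with FIRST {y}; in S→T' y c S', the suffix after S' is empty, so FOLLOW(S') ⊇ FOLLOW(S) = {c, y, z}. Thus FOLLOW(S') = {c, y, z}.
FOLLOW(U): in T'→c U, the suffix after U is empty, so FOLLOW(U) ⊇ FOLLOW(T') = {c, y, z}. Thus FOLLOW(U) = {c, y, z}.
FOLLOW(T'): in S→T' y c S', T' is followed by y c S' with FIRST {y}; in U→z T' T S, T' is followed by T S with FIRST {ε, c, y, z}; in U→z T' T S, the suffix after T' is nullable, so FOLLOW(T') ⊇ FOLLOW(U) = {c, y, z}. Thus FOLLOW(T') = {c, y, z}.

{$, c, y, z}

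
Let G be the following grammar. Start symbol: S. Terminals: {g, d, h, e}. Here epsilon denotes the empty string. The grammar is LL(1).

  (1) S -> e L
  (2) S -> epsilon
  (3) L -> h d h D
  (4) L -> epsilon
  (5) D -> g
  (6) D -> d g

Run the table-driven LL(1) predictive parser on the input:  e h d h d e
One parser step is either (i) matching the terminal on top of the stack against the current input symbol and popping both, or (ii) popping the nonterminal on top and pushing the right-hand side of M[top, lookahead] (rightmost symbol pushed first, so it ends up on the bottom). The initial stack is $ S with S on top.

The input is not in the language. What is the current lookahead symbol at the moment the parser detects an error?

     Stack      Input          Action
  1  $ S        e h d h d e $  expand S -> e L
  2  $ L e      e h d h d e $  match e
  3  $ L        h d h d e $    expand L -> h d h D
  4  $ D h d h  h d h d e $    match h
  5  $ D h d    d h d e $      match d
  6  $ D h      h d e $        match h
  7  $ D        d e $          expand D -> d g
  8  $ g d      d e $          match d
  9  $ g        e $            error: top is terminal g but lookahead is e

e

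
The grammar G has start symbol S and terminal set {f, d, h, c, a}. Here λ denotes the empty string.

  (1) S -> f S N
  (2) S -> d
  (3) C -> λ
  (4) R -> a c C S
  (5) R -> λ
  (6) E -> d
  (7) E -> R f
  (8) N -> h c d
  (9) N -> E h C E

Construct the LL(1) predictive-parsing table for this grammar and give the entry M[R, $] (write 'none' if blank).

none

FIRST(S) = {d, f}
FIRST(C) = {λ}
FIRST(R) = {λ, a}
FIRST(E) = {a, d, f}  (via R f)
FIRST(N) = {a, d, f, h}  (via E h C E)
FOLLOW(S) includes $ since S is the start symbol.
FOLLOW(R): in E->R f, R is followed by f with FIRST {f}. Thus FOLLOW(R) = {f}.
For R -> a c C S: FIRST(a c C S) = {a}, so it goes in M[R, t] for t ∈ {a}.
For R -> λ: FIRST(λ) = {λ}, so it goes in M[R, t] for t ∈ {}; since λ ∈ FIRST, also for every t ∈ FOLLOW(R) = {f}.
None of these place a production in M[R, $].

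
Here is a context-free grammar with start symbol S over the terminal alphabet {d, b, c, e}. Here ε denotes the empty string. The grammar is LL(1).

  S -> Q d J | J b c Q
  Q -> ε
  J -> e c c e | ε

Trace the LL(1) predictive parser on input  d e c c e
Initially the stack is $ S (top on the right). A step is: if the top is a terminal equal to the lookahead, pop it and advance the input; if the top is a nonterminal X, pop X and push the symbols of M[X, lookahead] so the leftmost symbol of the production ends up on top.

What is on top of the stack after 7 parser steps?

     Stack      Input        Action
  1  $ S        d e c c e $  expand S -> Q d J
  2  $ J d Q    d e c c e $  expand Q -> ε
  3  $ J d      d e c c e $  match d
  4  $ J        e c c e $    expand J -> e c c e
  5  $ e c c e  e c c e $    match e
  6  $ e c c    c c e $      match c
  7  $ e c      c e $        match c
Stack after step 7: $ e (top = e).

e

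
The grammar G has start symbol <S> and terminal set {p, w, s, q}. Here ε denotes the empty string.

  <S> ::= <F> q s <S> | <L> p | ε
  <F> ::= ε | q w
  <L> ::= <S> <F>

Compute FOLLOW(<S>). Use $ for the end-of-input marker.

{$, p, q}

FIRST(<F>) = {ε, q}
FIRST(<S>) = {ε, p, q}  (via <F> q s <S>, <L> p)
FIRST(<L>) = {ε, p, q}  (via <S> <F>)
FOLLOW(<S>) includes $ since <S> is the start symbol.
FOLLOW(<L>): in <S>::=<L> p, <L> is followed by p with FIRST {p}. Thus FOLLOW(<L>) = {p}.
FOLLOW(<S>): in <S>::=<F> q s <S>, the suffix after <S> is empty (adds nothing new); in <L>::=<S> <F>, <S> is followed by <F> with FIRST {ε, q}; in <L>::=<S> <F>, the suffix after <S> is nullable, so FOLLOW(<S>) ⊇ FOLLOW(<L>) = {p}. Thus FOLLOW(<S>) = {$, p, q}.
FOLLOW(<F>): in <S>::=<F> q s <S>, <F> is followed by q s <S> with FIRST {q}; in <L>::=<S> <F>, the suffix after <F> is empty, so FOLLOW(<F>) ⊇ FOLLOW(<L>) = {p}. Thus FOLLOW(<F>) = {p, q}.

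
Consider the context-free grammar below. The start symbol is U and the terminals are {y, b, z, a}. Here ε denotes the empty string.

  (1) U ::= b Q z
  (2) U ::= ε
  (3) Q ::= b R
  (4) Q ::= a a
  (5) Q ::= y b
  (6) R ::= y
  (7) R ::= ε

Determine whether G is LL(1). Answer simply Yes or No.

Yes

FIRST(U) = {ε, b}
FIRST(Q) = {a, b, y}
FIRST(R) = {ε, y}
FOLLOW(U) = {$}
FOLLOW(Q) = {z}
FOLLOW(R) = {z}
Each cell of M receives at most one production.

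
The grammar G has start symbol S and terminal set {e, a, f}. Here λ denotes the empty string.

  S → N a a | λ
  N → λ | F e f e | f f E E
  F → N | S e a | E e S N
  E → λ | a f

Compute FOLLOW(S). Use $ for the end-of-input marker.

FIRST(E): from E→λ we get {λ}; from E→a f we get {a}. So FIRST(E) = {λ, a}.
FIRST(S): from S→N a a we get {a, e, f}; from S→λ we get {λ}. So FIRST(S) = {λ, a, e, f}.
FIRST(N): from N→λ we get {λ}; from N→F e f e we get {a, e, f}; from N→f f E E we get {f}. So FIRST(N) = {λ, a, e, f}.
FIRST(F): from F→N we get {λ, a, e, f}; from F→S e a we get {a, e, f}; from F→E e S N we get {a, e}. So FIRST(F) = {λ, a, e, f}.
FOLLOW(S) includes $ since S is the start symbol.
FOLLOW(F): in N→F e f e, F is followed by e f e with FIRST {e}. Thus FOLLOW(F) = {e}.
FOLLOW(S): in F→S e a, S is followed by e a with FIRST {e}; in F→E e S N, S is followed by N with FIRST {λ, a, e, f}; in F→E e S N, the suffix after S is nullable, so FOLLOW(S) ⊇ FOLLOW(F) = {e}. Thus FOLLOW(S) = {$, a, e, f}.
FOLLOW(N): in S→N a a, N is followed by a a with FIRST {a}; in F→N, the suffix after N is empty, so FOLLOW(N) ⊇ FOLLOW(F) = {e}; in F→E e S N, the suffix after N is empty, so FOLLOW(N) ⊇ FOLLOW(F) = {e}. Thus FOLLOW(N) = {a, e}.
FOLLOW(E): in N→f f E E (occurrence 1), E is followed by E with FIRST {λ, a}; in N→f f E E (occurrence 1), the suffix after E is nullable, so FOLLOW(E) ⊇ FOLLOW(N) = {a, e}; in N→f f E E (occurrence 2), the suffix after E is empty, so FOLLOW(E) ⊇ FOLLOW(N) = {a, e}; in F→E e S N, E is followed by e S N with FIRST {e}. Thus FOLLOW(E) = {a, e}.

{$, a, e, f}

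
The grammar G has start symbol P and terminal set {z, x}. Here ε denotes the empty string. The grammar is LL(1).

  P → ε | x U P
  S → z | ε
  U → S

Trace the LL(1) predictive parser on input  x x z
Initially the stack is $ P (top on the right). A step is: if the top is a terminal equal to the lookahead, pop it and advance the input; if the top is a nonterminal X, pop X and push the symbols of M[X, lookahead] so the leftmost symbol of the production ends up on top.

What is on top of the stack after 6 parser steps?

U

step 1: stack=$ P  input=x x z $  — expand P → x U P
step 2: stack=$ P U x  input=x x z $  — match x
step 3: stack=$ P U  input=x z $  — expand U → S
step 4: stack=$ P S  input=x z $  — expand S → ε
step 5: stack=$ P  input=x z $  — expand P → x U P
step 6: stack=$ P U x  input=x z $  — match x
Stack after step 6: $ P U (top = U).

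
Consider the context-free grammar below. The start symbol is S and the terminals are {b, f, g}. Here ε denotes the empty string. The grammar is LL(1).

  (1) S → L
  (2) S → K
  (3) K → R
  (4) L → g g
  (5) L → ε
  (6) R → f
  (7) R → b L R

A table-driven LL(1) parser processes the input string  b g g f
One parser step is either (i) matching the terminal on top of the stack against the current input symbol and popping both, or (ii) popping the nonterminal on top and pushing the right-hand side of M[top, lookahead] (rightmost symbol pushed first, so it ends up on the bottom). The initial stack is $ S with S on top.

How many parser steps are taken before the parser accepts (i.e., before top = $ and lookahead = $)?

9

     Stack    Input      Action
  1  $ S      b g g f $  expand S → K
  2  $ K      b g g f $  expand K → R
  3  $ R      b g g f $  expand R → b L R
  4  $ R L b  b g g f $  match b
  5  $ R L    g g f $    expand L → g g
  6  $ R g g  g g f $    match g
  7  $ R g    g f $      match g
  8  $ R      f $        expand R → f
  9  $ f      f $        match f
Accept reached after 9 steps.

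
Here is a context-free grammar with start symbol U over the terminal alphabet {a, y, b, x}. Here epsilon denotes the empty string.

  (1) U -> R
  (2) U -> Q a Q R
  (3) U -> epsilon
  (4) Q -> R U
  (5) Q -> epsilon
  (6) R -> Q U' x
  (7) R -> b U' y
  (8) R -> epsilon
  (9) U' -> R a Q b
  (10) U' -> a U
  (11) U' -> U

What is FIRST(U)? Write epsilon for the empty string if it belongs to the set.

FIRST(U) = {epsilon, a, b, x}  (via R, Q a Q R)
FIRST(Q) = {epsilon, a, b, x}  (via R U)
FIRST(R) = {epsilon, a, b, x}  (via Q U' x)
FIRST(U') = {epsilon, a, b, x}  (via R a Q b, U)

{epsilon, a, b, x}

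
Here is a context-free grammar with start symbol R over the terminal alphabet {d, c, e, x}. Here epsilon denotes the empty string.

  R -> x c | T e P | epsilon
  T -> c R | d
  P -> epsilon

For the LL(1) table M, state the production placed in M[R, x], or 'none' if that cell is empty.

FIRST(T): from T->c R we get {c}; from T->d we get {d}. So FIRST(T) = {c, d}.
FIRST(P): from P->epsilon we get {epsilon}. So FIRST(P) = {epsilon}.
FIRST(R): from R->x c we get {x}; from R->T e P we get {c, d}; from R->epsilon we get {epsilon}. So FIRST(R) = {epsilon, c, d, x}.
FOLLOW(R) includes $ since R is the start symbol.
FOLLOW(T): in R->T e P, T is followed by e P with FIRST {e}. Thus FOLLOW(T) = {e}.
FOLLOW(R): in T->c R, the suffix after R is empty, so FOLLOW(R) ⊇ FOLLOW(T) = {e}. Thus FOLLOW(R) = {$, e}.
For R -> x c: FIRST(x c) = {x}, so it goes in M[R, t] for t ∈ {x}.
For R -> T e P: FIRST(T e P) = {c, d}, so it goes in M[R, t] for t ∈ {c, d}.
For R -> epsilon: FIRST(epsilon) = {epsilon}, so it goes in M[R, t] for t ∈ {}; since epsilon ∈ FIRST, also for every t ∈ FOLLOW(R) = {$, e}.

R -> x c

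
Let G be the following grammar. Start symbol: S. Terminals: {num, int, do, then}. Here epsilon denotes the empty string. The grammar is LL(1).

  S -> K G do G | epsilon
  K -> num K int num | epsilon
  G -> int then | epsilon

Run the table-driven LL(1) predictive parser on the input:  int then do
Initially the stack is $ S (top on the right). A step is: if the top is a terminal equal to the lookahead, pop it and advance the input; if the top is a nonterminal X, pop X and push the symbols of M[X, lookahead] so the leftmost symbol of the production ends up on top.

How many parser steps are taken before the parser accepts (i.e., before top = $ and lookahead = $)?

7

     Stack            Input          Action
  1  $ S              int then do $  expand S -> K G do G
  2  $ G do G K       int then do $  expand K -> epsilon
  3  $ G do G         int then do $  expand G -> int then
  4  $ G do then int  int then do $  match int
  5  $ G do then      then do $      match then
  6  $ G do           do $           match do
  7  $ G              $              expand G -> epsilon
Accept reached after 7 steps.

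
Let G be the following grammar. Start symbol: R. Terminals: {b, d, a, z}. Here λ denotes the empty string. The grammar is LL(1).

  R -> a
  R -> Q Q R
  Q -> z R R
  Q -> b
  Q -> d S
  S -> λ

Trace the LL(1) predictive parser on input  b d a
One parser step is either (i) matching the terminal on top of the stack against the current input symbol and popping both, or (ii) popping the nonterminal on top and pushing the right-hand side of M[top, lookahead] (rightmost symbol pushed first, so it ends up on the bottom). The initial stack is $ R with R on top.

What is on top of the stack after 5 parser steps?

step 1: stack=$ R  input=b d a $  — expand R -> Q Q R
step 2: stack=$ R Q Q  input=b d a $  — expand Q -> b
step 3: stack=$ R Q b  input=b d a $  — match b
step 4: stack=$ R Q  input=d a $  — expand Q -> d S
step 5: stack=$ R S d  input=d a $  — match d
Stack after step 5: $ R S (top = S).

S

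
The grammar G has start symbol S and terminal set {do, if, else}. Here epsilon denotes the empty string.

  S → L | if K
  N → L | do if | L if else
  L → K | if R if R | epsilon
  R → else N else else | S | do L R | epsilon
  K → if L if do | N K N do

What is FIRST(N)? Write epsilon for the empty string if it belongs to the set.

FIRST(S): from S→L we get {epsilon, do, if}; from S→if K we get {if}. So FIRST(S) = {epsilon, do, if}.
FIRST(R): from R→else N else else we get {else}; from R→S we get {epsilon, do, if}; from R→do L R we get {do}; from R→epsilon we get {epsilon}. So FIRST(R) = {epsilon, do, else, if}.
FIRST(N): from N→L we get {epsilon, do, if}; from N→do if we get {do}; from N→L if else we get {do, if}. So FIRST(N) = {epsilon, do, if}.
FIRST(K): from K→if L if do we get {if}; from K→N K N do we get {do, if}. So FIRST(K) = {do, if}.
FIRST(L): from L→K we get {do, if}; from L→if R if R we get {if}; from L→epsilon we get {epsilon}. So FIRST(L) = {epsilon, do, if}.

{epsilon, do, if}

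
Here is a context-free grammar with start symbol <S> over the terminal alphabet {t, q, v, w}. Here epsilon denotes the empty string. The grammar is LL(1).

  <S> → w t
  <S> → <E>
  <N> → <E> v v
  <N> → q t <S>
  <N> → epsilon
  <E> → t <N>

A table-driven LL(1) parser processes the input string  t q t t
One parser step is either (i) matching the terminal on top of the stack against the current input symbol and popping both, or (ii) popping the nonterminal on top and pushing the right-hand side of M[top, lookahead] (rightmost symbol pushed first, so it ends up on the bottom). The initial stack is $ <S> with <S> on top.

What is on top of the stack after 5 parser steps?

t

     Stack      Input      Action
  1  $ <S>      t q t t $  expand <S> → <E>
  2  $ <E>      t q t t $  expand <E> → t <N>
  3  $ <N> t    t q t t $  match t
  4  $ <N>      q t t $    expand <N> → q t <S>
  5  $ <S> t q  q t t $    match q
Stack after step 5: $ <S> t (top = t).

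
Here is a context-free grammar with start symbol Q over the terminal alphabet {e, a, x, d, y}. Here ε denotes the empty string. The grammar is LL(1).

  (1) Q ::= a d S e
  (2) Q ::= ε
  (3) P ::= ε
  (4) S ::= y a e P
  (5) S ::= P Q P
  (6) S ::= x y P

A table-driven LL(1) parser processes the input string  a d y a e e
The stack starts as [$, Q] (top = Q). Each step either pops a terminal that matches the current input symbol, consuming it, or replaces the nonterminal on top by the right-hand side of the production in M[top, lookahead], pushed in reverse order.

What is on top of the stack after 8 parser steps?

e

     Stack        Input          Action
  1  $ Q          a d y a e e $  expand Q ::= a d S e
  2  $ e S d a    a d y a e e $  match a
  3  $ e S d      d y a e e $    match d
  4  $ e S        y a e e $      expand S ::= y a e P
  5  $ e P e a y  y a e e $      match y
  6  $ e P e a    a e e $        match a
  7  $ e P e      e e $          match e
  8  $ e P        e $            expand P ::= ε
Stack after step 8: $ e (top = e).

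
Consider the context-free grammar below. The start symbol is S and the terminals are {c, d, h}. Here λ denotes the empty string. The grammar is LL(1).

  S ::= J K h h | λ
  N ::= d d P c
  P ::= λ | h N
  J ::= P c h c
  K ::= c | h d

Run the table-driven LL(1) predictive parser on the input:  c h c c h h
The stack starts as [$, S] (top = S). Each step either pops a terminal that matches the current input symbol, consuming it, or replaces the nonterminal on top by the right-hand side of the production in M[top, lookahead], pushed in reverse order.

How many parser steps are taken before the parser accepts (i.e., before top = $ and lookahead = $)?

      Stack            Input          Action
   1  $ S              c h c c h h $  expand S ::= J K h h
   2  $ h h K J        c h c c h h $  expand J ::= P c h c
   3  $ h h K c h c P  c h c c h h $  expand P ::= λ
   4  $ h h K c h c    c h c c h h $  match c
   5  $ h h K c h      h c c h h $    match h
   6  $ h h K c        c c h h $      match c
   7  $ h h K          c h h $        expand K ::= c
   8  $ h h c          c h h $        match c
   9  $ h h            h h $          match h
  10  $ h              h $            match h
Accept reached after 10 steps.

10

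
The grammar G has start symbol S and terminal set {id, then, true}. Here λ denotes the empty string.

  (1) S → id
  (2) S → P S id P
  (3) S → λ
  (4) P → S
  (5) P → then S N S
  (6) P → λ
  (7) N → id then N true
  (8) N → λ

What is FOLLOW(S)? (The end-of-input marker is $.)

FIRST(N) = {λ, id}
FIRST(S) = {λ, id, then}  (via P S id P)
FIRST(P) = {λ, id, then}  (via S)
FOLLOW(S) includes $ since S is the start symbol.
FOLLOW(S): in S→P S id P, S is followed by id P with FIRST {id}; in P→S, the suffix after S is empty, so FOLLOW(S) ⊇ FOLLOW(P) = {$, id, then}; in P→then S N S (occurrence 1), S is followed by N S with FIRST {λ, id, then}; in P→then S N S (occurrence 1), the suffix after S is nullable, so FOLLOW(S) ⊇ FOLLOW(P) = {$, id, then}; in P→then S N S (occurrence 2), the suffix after S is empty, so FOLLOW(S) ⊇ FOLLOW(P) = {$, id, then}. Thus FOLLOW(S) = {$, id, then}.
FOLLOW(P): in S→P S id P (occurrence 1), P is followed by S id P with FIRST {id, then}; in S→P S id P (occurrence 2), the suffix after P is empty, so FOLLOW(P) ⊇ FOLLOW(S) = {$, id, then}. Thus FOLLOW(P) = {$, id, then}.
FOLLOW(N): in P→then S N S, N is followed by S with FIRST {λ, id, then}; in P→then S N S, the suffix after N is nullable, so FOLLOW(N) ⊇ FOLLOW(P) = {$, id, then}; in N→id then N true, N is followed by true with FIRST {true}. Thus FOLLOW(N) = {$, id, then, true}.

{$, id, then}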